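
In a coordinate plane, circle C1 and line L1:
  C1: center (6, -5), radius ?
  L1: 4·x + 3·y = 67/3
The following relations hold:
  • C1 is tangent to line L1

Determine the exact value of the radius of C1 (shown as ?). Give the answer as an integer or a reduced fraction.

8/3

1. [C1‖L1]  r_C1² − 64/9 = 0  ⇒  r_C1 = 8/3 (r>0 drops 1)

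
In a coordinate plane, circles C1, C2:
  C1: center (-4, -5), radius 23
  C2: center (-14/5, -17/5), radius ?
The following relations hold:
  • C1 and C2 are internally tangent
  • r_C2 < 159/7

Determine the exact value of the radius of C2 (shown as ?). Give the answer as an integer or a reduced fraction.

21

1. [int C1,C2]  r_C2² − 46r_C2 + 525 = 0  ⇒  r_C2 = 21 or 25
2. given r_C2 < 159/7: keep 21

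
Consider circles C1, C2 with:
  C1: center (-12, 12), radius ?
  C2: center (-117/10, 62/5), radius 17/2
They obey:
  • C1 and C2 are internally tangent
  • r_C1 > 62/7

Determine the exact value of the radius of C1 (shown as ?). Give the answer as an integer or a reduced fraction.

9

1. [int C1,C2]  r_C1² − 17r_C1 + 72 = 0  ⇒  r_C1 = 8 or 9
2. given r_C1 > 62/7: keep 9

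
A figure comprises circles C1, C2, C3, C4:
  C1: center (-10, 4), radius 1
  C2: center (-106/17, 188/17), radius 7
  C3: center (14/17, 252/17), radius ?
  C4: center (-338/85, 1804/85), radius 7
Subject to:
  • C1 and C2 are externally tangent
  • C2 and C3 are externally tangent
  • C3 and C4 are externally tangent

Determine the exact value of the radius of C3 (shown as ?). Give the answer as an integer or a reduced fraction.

1

1. [ext C2·C3]  r_C3² + 14r_C3 − 15 = 0  ⇒  r_C3 = 1 (r>0 drops 1)
2. [ext C3·C4]  r_C3² + 14r_C3 − 15 = 0  ⇒  r_C3 = 1 (r>0 drops 1)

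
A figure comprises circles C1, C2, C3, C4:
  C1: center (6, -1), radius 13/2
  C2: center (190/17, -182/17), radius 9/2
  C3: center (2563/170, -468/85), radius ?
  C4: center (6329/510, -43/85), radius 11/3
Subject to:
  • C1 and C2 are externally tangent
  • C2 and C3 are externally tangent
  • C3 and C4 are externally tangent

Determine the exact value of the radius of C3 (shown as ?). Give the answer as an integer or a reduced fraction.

2

1. [ext C2·C3]  r_C3² + 9r_C3 − 22 = 0  ⇒  r_C3 = 2 (r>0 drops 1)
2. [ext C3·C4]  r_C3² + (22/3)r_C3 − 56/3 = 0  ⇒  r_C3 = 2 (r>0 drops 1)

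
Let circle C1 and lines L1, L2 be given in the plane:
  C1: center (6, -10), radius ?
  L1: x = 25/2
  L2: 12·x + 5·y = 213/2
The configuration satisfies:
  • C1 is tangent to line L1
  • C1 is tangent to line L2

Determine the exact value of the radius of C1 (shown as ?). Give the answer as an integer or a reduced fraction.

1. [C1‖L1]  r_C1² − 169/4 = 0  ⇒  r_C1 = 13/2 (r>0 drops 1)
2. [C1‖L2]  r_C1² − 169/4 = 0  ⇒  r_C1 = 13/2 (r>0 drops 1)

13/2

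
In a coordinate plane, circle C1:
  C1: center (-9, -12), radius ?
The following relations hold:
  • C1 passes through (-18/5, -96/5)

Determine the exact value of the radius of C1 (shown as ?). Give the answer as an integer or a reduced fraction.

9

1. [C1∋P]  r_C1² − 81 = 0  ⇒  r_C1 = 9 (r>0 drops 1)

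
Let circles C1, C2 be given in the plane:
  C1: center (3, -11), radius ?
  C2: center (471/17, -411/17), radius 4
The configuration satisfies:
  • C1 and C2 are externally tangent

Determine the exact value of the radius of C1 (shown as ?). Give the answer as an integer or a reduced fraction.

1. [ext C1·C2]  r_C1² + 8r_C1 − 768 = 0  ⇒  r_C1 = 24 (r>0 drops 1)

24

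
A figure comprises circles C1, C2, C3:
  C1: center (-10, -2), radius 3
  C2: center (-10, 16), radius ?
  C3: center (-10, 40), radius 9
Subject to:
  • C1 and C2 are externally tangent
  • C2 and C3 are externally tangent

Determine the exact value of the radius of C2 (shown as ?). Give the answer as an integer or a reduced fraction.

1. [ext C1·C2]  r_C2² + 6r_C2 − 315 = 0  ⇒  r_C2 = 15 (r>0 drops 1)
2. [ext C2·C3]  r_C2² + 18r_C2 − 495 = 0  ⇒  r_C2 = 15 (r>0 drops 1)

15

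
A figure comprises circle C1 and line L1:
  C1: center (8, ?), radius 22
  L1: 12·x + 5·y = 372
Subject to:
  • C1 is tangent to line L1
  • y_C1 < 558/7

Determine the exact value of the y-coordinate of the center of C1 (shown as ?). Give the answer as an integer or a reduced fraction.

1. [C1‖L1]  y_C1² − (552/5)y_C1 − 1124/5 = 0  ⇒  y_C1 = -2 or 562/5
2. given y_C1 < 558/7: keep -2

-2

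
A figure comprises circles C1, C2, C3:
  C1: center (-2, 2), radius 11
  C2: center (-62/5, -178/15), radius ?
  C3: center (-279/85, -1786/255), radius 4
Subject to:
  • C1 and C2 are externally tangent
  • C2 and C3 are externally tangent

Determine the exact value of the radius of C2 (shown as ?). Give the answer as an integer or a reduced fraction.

1. [ext C1·C2]  r_C2² + 22r_C2 − 1615/9 = 0  ⇒  r_C2 = 19/3 (r>0 drops 1)
2. [ext C2·C3]  r_C2² + 8r_C2 − 817/9 = 0  ⇒  r_C2 = 19/3 (r>0 drops 1)

19/3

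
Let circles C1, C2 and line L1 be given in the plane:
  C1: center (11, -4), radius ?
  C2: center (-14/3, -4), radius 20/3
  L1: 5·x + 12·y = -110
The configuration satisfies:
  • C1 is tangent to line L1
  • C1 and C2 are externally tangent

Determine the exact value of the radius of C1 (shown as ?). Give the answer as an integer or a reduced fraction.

1. [C1‖L1]  r_C1² − 81 = 0  ⇒  r_C1 = 9 (r>0 drops 1)
2. [ext C1·C2]  r_C1² + (40/3)r_C1 − 201 = 0  ⇒  r_C1 = 9 (r>0 drops 1)

9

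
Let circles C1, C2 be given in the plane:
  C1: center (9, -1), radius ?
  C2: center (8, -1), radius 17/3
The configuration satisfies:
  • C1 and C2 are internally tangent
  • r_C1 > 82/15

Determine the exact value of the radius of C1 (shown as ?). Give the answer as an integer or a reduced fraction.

20/3

1. [int C1,C2]  r_C1² − (34/3)r_C1 + 280/9 = 0  ⇒  r_C1 = 14/3 or 20/3
2. given r_C1 > 82/15: keep 20/3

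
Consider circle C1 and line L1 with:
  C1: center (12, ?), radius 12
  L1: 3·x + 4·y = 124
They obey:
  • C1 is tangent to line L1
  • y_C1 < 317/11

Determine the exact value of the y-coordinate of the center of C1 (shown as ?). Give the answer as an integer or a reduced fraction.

7

1. [C1‖L1]  y_C1² − 44y_C1 + 259 = 0  ⇒  y_C1 = 7 or 37
2. given y_C1 < 317/11: keep 7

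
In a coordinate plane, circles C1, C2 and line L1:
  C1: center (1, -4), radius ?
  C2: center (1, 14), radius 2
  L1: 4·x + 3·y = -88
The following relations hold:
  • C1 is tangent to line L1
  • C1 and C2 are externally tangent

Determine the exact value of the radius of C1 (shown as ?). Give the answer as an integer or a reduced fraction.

16

1. [C1‖L1]  r_C1² − 256 = 0  ⇒  r_C1 = 16 (r>0 drops 1)
2. [ext C1·C2]  r_C1² + 4r_C1 − 320 = 0  ⇒  r_C1 = 16 (r>0 drops 1)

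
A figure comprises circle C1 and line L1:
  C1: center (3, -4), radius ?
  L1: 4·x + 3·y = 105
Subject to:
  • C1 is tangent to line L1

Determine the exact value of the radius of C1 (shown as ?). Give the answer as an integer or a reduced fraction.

1. [C1‖L1]  r_C1² − 441 = 0  ⇒  r_C1 = 21 (r>0 drops 1)

21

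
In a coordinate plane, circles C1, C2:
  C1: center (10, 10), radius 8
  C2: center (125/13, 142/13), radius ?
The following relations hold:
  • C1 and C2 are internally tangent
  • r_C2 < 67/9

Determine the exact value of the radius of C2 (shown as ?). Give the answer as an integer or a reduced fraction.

7

1. [int C1,C2]  r_C2² − 16r_C2 + 63 = 0  ⇒  r_C2 = 7 or 9
2. given r_C2 < 67/9: keep 7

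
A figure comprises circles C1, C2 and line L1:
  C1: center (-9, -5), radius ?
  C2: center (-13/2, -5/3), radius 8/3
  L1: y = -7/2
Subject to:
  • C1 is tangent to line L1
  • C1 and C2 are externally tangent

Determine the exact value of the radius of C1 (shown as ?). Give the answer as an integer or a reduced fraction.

1. [C1‖L1]  r_C1² − 9/4 = 0  ⇒  r_C1 = 3/2 (r>0 drops 1)
2. [ext C1·C2]  r_C1² + (16/3)r_C1 − 41/4 = 0  ⇒  r_C1 = 3/2 (r>0 drops 1)

3/2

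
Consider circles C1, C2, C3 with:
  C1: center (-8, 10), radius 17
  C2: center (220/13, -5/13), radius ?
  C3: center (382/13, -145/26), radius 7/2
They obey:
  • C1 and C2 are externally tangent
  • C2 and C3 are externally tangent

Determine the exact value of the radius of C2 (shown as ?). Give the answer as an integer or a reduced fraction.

1. [ext C1·C2]  r_C2² + 34r_C2 − 440 = 0  ⇒  r_C2 = 10 (r>0 drops 1)
2. [ext C2·C3]  r_C2² + 7r_C2 − 170 = 0  ⇒  r_C2 = 10 (r>0 drops 1)

10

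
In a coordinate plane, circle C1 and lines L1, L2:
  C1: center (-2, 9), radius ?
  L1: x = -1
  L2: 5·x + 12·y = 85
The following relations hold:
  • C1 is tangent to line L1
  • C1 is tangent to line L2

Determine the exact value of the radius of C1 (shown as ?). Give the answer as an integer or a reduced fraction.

1

1. [C1‖L1]  r_C1² − 1 = 0  ⇒  r_C1 = 1 (r>0 drops 1)
2. [C1‖L2]  r_C1² − 1 = 0  ⇒  r_C1 = 1 (r>0 drops 1)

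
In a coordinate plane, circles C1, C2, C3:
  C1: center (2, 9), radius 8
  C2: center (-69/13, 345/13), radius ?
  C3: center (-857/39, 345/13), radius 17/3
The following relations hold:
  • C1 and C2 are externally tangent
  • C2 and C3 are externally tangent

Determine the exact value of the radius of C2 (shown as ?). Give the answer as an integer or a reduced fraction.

11

1. [ext C1·C2]  r_C2² + 16r_C2 − 297 = 0  ⇒  r_C2 = 11 (r>0 drops 1)
2. [ext C2·C3]  r_C2² + (34/3)r_C2 − 737/3 = 0  ⇒  r_C2 = 11 (r>0 drops 1)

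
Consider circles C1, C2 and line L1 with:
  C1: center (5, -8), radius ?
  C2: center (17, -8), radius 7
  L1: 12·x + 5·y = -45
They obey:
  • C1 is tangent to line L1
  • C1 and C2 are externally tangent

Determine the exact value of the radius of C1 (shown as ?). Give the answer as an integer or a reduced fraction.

5

1. [C1‖L1]  r_C1² − 25 = 0  ⇒  r_C1 = 5 (r>0 drops 1)
2. [ext C1·C2]  r_C1² + 14r_C1 − 95 = 0  ⇒  r_C1 = 5 (r>0 drops 1)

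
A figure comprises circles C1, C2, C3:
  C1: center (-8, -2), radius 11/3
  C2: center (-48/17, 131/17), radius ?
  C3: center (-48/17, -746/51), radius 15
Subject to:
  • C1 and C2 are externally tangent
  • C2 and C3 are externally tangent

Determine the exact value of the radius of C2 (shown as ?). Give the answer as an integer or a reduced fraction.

1. [ext C1·C2]  r_C2² + (22/3)r_C2 − 968/9 = 0  ⇒  r_C2 = 22/3 (r>0 drops 1)
2. [ext C2·C3]  r_C2² + 30r_C2 − 2464/9 = 0  ⇒  r_C2 = 22/3 (r>0 drops 1)

22/3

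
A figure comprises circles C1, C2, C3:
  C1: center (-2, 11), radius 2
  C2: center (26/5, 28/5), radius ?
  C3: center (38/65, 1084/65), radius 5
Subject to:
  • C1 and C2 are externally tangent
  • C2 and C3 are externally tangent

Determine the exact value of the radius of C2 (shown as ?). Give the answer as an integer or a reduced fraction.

7

1. [ext C1·C2]  r_C2² + 4r_C2 − 77 = 0  ⇒  r_C2 = 7 (r>0 drops 1)
2. [ext C2·C3]  r_C2² + 10r_C2 − 119 = 0  ⇒  r_C2 = 7 (r>0 drops 1)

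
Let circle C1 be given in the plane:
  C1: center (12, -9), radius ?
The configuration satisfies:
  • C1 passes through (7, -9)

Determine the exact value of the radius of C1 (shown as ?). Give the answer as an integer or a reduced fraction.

5

1. [C1∋P]  r_C1² − 25 = 0  ⇒  r_C1 = 5 (r>0 drops 1)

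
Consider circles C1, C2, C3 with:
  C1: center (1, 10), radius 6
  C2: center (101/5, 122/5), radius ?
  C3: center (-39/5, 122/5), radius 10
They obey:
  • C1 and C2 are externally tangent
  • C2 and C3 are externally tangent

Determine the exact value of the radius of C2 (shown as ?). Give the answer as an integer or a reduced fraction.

18

1. [ext C1·C2]  r_C2² + 12r_C2 − 540 = 0  ⇒  r_C2 = 18 (r>0 drops 1)
2. [ext C2·C3]  r_C2² + 20r_C2 − 684 = 0  ⇒  r_C2 = 18 (r>0 drops 1)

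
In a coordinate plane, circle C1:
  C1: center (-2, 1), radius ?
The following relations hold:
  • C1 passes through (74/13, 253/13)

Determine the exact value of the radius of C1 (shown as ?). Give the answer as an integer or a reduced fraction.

1. [C1∋P]  r_C1² − 400 = 0  ⇒  r_C1 = 20 (r>0 drops 1)

20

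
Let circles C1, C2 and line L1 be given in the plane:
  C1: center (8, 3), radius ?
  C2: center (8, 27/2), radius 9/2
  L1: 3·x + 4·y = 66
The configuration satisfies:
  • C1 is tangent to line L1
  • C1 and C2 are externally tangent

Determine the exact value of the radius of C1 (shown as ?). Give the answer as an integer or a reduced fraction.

1. [C1‖L1]  r_C1² − 36 = 0  ⇒  r_C1 = 6 (r>0 drops 1)
2. [ext C1·C2]  r_C1² + 9r_C1 − 90 = 0  ⇒  r_C1 = 6 (r>0 drops 1)

6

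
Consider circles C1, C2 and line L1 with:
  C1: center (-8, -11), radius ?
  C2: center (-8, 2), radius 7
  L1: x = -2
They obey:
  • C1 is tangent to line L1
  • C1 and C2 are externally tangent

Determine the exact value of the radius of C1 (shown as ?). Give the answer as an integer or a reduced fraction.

1. [C1‖L1]  r_C1² − 36 = 0  ⇒  r_C1 = 6 (r>0 drops 1)
2. [ext C1·C2]  r_C1² + 14r_C1 − 120 = 0  ⇒  r_C1 = 6 (r>0 drops 1)

6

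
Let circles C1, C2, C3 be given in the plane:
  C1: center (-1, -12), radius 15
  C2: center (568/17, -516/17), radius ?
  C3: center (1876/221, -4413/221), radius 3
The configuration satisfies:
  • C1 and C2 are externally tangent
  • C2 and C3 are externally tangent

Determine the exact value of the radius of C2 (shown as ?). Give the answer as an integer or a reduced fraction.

24

1. [ext C1·C2]  r_C2² + 30r_C2 − 1296 = 0  ⇒  r_C2 = 24 (r>0 drops 1)
2. [ext C2·C3]  r_C2² + 6r_C2 − 720 = 0  ⇒  r_C2 = 24 (r>0 drops 1)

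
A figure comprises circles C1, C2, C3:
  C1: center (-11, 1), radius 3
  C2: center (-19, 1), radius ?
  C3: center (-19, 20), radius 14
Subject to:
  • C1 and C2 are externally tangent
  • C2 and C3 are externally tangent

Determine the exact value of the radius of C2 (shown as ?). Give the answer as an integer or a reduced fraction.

1. [ext C1·C2]  r_C2² + 6r_C2 − 55 = 0  ⇒  r_C2 = 5 (r>0 drops 1)
2. [ext C2·C3]  r_C2² + 28r_C2 − 165 = 0  ⇒  r_C2 = 5 (r>0 drops 1)

5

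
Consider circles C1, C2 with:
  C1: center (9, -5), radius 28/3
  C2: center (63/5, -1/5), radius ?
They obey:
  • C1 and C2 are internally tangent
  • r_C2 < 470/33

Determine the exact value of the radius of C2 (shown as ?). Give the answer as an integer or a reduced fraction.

10/3

1. [int C1,C2]  r_C2² − (56/3)r_C2 + 460/9 = 0  ⇒  r_C2 = 10/3 or 46/3
2. given r_C2 < 470/33: keep 10/3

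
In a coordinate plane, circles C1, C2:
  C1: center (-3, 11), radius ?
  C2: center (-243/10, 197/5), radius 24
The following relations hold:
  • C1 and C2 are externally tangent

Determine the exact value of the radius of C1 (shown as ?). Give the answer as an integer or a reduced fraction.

23/2

1. [ext C1·C2]  r_C1² + 48r_C1 − 2737/4 = 0  ⇒  r_C1 = 23/2 (r>0 drops 1)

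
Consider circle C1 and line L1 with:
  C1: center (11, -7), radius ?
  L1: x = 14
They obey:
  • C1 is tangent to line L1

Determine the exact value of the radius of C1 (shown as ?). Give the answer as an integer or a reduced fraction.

3

1. [C1‖L1]  r_C1² − 9 = 0  ⇒  r_C1 = 3 (r>0 drops 1)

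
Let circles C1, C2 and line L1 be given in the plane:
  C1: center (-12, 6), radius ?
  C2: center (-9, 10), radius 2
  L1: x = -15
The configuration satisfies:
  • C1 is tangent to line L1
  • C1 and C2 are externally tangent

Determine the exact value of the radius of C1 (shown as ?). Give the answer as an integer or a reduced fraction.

1. [C1‖L1]  r_C1² − 9 = 0  ⇒  r_C1 = 3 (r>0 drops 1)
2. [ext C1·C2]  r_C1² + 4r_C1 − 21 = 0  ⇒  r_C1 = 3 (r>0 drops 1)

3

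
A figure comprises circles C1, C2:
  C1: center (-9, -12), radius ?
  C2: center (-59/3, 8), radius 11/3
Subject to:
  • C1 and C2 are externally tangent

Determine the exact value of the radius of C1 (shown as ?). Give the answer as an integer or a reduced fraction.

19

1. [ext C1·C2]  r_C1² + (22/3)r_C1 − 1501/3 = 0  ⇒  r_C1 = 19 (r>0 drops 1)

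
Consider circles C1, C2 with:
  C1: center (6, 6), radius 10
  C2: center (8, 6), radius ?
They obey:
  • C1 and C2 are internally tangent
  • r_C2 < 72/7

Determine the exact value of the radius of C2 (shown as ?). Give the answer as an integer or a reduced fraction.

8

1. [int C1,C2]  r_C2² − 20r_C2 + 96 = 0  ⇒  r_C2 = 8 or 12
2. given r_C2 < 72/7: keep 8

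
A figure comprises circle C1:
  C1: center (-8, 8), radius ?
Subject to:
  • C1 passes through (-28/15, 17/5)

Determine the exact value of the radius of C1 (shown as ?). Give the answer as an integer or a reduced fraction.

23/3

1. [C1∋P]  r_C1² − 529/9 = 0  ⇒  r_C1 = 23/3 (r>0 drops 1)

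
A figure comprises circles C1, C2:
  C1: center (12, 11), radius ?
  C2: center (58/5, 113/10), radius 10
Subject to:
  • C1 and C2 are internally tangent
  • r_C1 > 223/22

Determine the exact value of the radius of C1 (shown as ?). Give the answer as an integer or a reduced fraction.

1. [int C1,C2]  r_C1² − 20r_C1 + 399/4 = 0  ⇒  r_C1 = 19/2 or 21/2
2. given r_C1 > 223/22: keep 21/2

21/2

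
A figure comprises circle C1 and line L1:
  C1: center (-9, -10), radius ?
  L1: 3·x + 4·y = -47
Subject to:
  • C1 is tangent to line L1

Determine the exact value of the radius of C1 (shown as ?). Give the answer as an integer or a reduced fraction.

4

1. [C1‖L1]  r_C1² − 16 = 0  ⇒  r_C1 = 4 (r>0 drops 1)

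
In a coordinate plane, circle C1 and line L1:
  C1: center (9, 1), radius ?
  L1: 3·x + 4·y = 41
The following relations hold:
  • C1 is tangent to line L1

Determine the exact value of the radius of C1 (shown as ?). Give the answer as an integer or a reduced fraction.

1. [C1‖L1]  r_C1² − 4 = 0  ⇒  r_C1 = 2 (r>0 drops 1)

2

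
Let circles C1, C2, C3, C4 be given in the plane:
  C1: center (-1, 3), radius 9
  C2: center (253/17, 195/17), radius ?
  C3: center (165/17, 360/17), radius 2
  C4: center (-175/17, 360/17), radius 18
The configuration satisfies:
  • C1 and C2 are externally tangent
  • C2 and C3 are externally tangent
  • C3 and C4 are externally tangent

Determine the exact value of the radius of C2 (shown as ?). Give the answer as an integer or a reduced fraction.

9

1. [ext C1·C2]  r_C2² + 18r_C2 − 243 = 0  ⇒  r_C2 = 9 (r>0 drops 1)
2. [ext C2·C3]  r_C2² + 4r_C2 − 117 = 0  ⇒  r_C2 = 9 (r>0 drops 1)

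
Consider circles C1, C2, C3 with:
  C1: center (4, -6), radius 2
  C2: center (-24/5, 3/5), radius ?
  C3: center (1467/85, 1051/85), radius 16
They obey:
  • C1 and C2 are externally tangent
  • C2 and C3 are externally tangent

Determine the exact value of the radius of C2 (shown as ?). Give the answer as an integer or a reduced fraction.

1. [ext C1·C2]  r_C2² + 4r_C2 − 117 = 0  ⇒  r_C2 = 9 (r>0 drops 1)
2. [ext C2·C3]  r_C2² + 32r_C2 − 369 = 0  ⇒  r_C2 = 9 (r>0 drops 1)

9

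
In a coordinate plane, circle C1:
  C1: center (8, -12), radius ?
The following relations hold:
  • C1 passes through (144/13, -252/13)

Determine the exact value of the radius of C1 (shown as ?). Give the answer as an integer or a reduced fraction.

8

1. [C1∋P]  r_C1² − 64 = 0  ⇒  r_C1 = 8 (r>0 drops 1)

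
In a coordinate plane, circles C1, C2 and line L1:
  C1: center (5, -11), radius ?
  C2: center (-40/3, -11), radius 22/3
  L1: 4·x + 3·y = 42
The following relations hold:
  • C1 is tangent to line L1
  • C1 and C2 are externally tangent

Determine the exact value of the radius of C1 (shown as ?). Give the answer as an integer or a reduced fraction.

1. [C1‖L1]  r_C1² − 121 = 0  ⇒  r_C1 = 11 (r>0 drops 1)
2. [ext C1·C2]  r_C1² + (44/3)r_C1 − 847/3 = 0  ⇒  r_C1 = 11 (r>0 drops 1)

11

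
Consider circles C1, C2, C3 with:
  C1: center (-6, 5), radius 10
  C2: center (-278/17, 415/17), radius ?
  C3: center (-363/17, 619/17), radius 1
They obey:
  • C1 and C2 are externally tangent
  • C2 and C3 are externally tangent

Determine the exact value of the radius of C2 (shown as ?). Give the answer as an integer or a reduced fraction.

12

1. [ext C1·C2]  r_C2² + 20r_C2 − 384 = 0  ⇒  r_C2 = 12 (r>0 drops 1)
2. [ext C2·C3]  r_C2² + 2r_C2 − 168 = 0  ⇒  r_C2 = 12 (r>0 drops 1)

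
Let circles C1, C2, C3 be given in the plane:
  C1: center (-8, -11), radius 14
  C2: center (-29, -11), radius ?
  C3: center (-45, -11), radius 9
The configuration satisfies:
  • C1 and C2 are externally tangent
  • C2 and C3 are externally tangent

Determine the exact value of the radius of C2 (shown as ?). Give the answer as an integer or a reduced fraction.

1. [ext C1·C2]  r_C2² + 28r_C2 − 245 = 0  ⇒  r_C2 = 7 (r>0 drops 1)
2. [ext C2·C3]  r_C2² + 18r_C2 − 175 = 0  ⇒  r_C2 = 7 (r>0 drops 1)

7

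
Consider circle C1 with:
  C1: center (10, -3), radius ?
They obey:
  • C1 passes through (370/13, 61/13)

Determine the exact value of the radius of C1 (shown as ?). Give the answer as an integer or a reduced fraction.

20

1. [C1∋P]  r_C1² − 400 = 0  ⇒  r_C1 = 20 (r>0 drops 1)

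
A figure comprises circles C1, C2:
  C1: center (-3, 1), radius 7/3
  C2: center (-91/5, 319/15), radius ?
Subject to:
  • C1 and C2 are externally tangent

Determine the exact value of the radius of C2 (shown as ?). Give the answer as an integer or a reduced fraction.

23

1. [ext C1·C2]  r_C2² + (14/3)r_C2 − 1909/3 = 0  ⇒  r_C2 = 23 (r>0 drops 1)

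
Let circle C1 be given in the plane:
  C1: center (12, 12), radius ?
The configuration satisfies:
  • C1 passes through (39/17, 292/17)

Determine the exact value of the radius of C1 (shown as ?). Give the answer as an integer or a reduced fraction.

11

1. [C1∋P]  r_C1² − 121 = 0  ⇒  r_C1 = 11 (r>0 drops 1)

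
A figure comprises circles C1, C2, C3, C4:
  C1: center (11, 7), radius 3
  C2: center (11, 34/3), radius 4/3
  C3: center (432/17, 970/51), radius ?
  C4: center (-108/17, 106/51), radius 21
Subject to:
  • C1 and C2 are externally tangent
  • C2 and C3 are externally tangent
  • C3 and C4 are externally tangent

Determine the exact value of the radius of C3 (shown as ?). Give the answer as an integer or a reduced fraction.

1. [ext C2·C3]  r_C3² + (8/3)r_C3 − 265 = 0  ⇒  r_C3 = 15 (r>0 drops 1)
2. [ext C3·C4]  r_C3² + 42r_C3 − 855 = 0  ⇒  r_C3 = 15 (r>0 drops 1)

15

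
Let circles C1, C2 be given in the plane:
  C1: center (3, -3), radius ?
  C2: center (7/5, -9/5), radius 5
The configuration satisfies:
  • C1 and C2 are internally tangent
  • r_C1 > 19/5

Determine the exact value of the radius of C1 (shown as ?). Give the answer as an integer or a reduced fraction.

1. [int C1,C2]  r_C1² − 10r_C1 + 21 = 0  ⇒  r_C1 = 3 or 7
2. given r_C1 > 19/5: keep 7

7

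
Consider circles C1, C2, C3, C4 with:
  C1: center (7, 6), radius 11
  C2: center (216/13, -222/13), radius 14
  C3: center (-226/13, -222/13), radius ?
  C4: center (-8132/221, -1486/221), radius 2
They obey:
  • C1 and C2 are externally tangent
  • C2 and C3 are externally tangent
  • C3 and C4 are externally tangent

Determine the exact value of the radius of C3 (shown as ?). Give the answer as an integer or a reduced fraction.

20

1. [ext C2·C3]  r_C3² + 28r_C3 − 960 = 0  ⇒  r_C3 = 20 (r>0 drops 1)
2. [ext C3·C4]  r_C3² + 4r_C3 − 480 = 0  ⇒  r_C3 = 20 (r>0 drops 1)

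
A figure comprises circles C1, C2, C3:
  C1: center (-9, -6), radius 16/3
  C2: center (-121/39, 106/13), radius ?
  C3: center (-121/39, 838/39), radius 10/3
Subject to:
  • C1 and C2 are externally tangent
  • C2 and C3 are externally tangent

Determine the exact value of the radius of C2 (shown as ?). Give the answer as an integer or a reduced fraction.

10

1. [ext C1·C2]  r_C2² + (32/3)r_C2 − 620/3 = 0  ⇒  r_C2 = 10 (r>0 drops 1)
2. [ext C2·C3]  r_C2² + (20/3)r_C2 − 500/3 = 0  ⇒  r_C2 = 10 (r>0 drops 1)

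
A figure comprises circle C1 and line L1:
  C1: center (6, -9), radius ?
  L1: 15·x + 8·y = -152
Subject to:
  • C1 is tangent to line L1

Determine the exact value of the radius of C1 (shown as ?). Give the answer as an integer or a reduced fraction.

10

1. [C1‖L1]  r_C1² − 100 = 0  ⇒  r_C1 = 10 (r>0 drops 1)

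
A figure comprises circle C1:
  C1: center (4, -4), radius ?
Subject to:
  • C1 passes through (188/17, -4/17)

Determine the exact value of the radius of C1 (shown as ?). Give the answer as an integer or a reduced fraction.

1. [C1∋P]  r_C1² − 64 = 0  ⇒  r_C1 = 8 (r>0 drops 1)

8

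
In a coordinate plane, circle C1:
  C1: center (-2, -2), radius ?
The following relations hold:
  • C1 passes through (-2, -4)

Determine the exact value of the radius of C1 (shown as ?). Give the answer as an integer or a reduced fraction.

1. [C1∋P]  r_C1² − 4 = 0  ⇒  r_C1 = 2 (r>0 drops 1)

2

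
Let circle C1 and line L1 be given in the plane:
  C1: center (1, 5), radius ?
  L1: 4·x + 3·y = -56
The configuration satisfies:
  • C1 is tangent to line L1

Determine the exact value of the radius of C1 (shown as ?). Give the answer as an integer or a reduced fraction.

15

1. [C1‖L1]  r_C1² − 225 = 0  ⇒  r_C1 = 15 (r>0 drops 1)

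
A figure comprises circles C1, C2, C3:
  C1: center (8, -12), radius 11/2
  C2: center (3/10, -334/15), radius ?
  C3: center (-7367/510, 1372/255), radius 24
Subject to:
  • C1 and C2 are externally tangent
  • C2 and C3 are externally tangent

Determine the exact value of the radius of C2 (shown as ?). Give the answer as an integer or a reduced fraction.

1. [ext C1·C2]  r_C2² + 11r_C2 − 1210/9 = 0  ⇒  r_C2 = 22/3 (r>0 drops 1)
2. [ext C2·C3]  r_C2² + 48r_C2 − 3652/9 = 0  ⇒  r_C2 = 22/3 (r>0 drops 1)

22/3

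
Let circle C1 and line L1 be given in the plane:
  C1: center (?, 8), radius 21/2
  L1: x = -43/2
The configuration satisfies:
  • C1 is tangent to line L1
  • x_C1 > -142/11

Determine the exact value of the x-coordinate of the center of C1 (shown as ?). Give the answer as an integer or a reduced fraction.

1. [C1‖L1]  x_C1² + 43x_C1 + 352 = 0  ⇒  x_C1 = -32 or -11
2. given x_C1 > -142/11: keep -11

-11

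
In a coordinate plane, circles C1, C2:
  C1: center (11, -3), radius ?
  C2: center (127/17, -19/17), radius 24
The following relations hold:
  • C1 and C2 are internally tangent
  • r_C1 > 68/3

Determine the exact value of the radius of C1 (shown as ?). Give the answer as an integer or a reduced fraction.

28

1. [int C1,C2]  r_C1² − 48r_C1 + 560 = 0  ⇒  r_C1 = 20 or 28
2. given r_C1 > 68/3: keep 28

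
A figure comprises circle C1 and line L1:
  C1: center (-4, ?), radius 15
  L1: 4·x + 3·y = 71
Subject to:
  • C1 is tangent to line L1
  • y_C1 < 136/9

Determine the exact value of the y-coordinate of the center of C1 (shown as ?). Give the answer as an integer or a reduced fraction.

1. [C1‖L1]  y_C1² − 58y_C1 + 216 = 0  ⇒  y_C1 = 4 or 54
2. given y_C1 < 136/9: keep 4

4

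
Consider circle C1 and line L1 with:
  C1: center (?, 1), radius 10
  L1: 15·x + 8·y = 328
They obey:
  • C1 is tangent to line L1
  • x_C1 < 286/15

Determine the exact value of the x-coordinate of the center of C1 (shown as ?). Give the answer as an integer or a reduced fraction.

1. [C1‖L1]  x_C1² − (128/3)x_C1 + 980/3 = 0  ⇒  x_C1 = 10 or 98/3
2. given x_C1 < 286/15: keep 10

10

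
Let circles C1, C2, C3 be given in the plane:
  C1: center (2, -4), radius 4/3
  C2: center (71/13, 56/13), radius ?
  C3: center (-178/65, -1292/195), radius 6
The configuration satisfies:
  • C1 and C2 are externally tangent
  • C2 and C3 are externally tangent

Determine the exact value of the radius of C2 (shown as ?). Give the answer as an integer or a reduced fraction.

1. [ext C1·C2]  r_C2² + (8/3)r_C2 − 713/9 = 0  ⇒  r_C2 = 23/3 (r>0 drops 1)
2. [ext C2·C3]  r_C2² + 12r_C2 − 1357/9 = 0  ⇒  r_C2 = 23/3 (r>0 drops 1)

23/3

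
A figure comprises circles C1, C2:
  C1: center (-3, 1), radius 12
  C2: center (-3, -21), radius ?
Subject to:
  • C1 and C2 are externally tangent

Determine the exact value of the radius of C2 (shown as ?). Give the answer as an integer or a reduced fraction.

10

1. [ext C1·C2]  r_C2² + 24r_C2 − 340 = 0  ⇒  r_C2 = 10 (r>0 drops 1)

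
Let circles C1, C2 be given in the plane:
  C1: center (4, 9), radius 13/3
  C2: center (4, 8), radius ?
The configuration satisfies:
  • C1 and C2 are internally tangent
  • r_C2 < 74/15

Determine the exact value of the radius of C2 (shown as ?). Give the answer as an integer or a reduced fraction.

1. [int C1,C2]  r_C2² − (26/3)r_C2 + 160/9 = 0  ⇒  r_C2 = 10/3 or 16/3
2. given r_C2 < 74/15: keep 10/3

10/3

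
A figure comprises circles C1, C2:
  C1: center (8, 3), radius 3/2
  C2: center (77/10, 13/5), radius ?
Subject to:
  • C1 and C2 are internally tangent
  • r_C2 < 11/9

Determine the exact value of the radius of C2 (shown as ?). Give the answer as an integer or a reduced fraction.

1

1. [int C1,C2]  r_C2² − 3r_C2 + 2 = 0  ⇒  r_C2 = 1 or 2
2. given r_C2 < 11/9: keep 1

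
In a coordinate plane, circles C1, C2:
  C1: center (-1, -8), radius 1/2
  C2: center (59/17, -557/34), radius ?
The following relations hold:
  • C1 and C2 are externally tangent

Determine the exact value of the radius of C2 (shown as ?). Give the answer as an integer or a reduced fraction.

1. [ext C1·C2]  r_C2² + 1r_C2 − 90 = 0  ⇒  r_C2 = 9 (r>0 drops 1)

9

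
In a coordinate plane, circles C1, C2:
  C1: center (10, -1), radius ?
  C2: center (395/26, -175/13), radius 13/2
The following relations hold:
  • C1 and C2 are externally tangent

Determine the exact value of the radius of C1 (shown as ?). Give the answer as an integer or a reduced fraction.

7

1. [ext C1·C2]  r_C1² + 13r_C1 − 140 = 0  ⇒  r_C1 = 7 (r>0 drops 1)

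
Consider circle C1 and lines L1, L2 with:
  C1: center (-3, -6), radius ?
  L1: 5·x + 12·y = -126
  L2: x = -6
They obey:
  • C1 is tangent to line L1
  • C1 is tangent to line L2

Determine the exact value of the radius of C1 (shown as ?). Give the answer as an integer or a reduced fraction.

3

1. [C1‖L1]  r_C1² − 9 = 0  ⇒  r_C1 = 3 (r>0 drops 1)
2. [C1‖L2]  r_C1² − 9 = 0  ⇒  r_C1 = 3 (r>0 drops 1)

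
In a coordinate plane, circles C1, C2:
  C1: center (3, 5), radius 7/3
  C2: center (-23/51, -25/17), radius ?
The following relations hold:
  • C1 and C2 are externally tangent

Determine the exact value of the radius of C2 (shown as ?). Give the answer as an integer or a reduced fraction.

5

1. [ext C1·C2]  r_C2² + (14/3)r_C2 − 145/3 = 0  ⇒  r_C2 = 5 (r>0 drops 1)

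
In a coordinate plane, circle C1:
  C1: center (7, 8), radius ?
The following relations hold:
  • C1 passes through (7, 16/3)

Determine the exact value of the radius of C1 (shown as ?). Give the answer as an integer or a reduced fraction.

8/3

1. [C1∋P]  r_C1² − 64/9 = 0  ⇒  r_C1 = 8/3 (r>0 drops 1)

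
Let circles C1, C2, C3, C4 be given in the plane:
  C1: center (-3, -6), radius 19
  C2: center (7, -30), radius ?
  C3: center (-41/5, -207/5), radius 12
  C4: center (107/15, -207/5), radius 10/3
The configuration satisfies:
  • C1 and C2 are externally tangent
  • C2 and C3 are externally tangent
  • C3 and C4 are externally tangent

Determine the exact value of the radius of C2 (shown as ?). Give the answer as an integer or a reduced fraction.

1. [ext C1·C2]  r_C2² + 38r_C2 − 315 = 0  ⇒  r_C2 = 7 (r>0 drops 1)
2. [ext C2·C3]  r_C2² + 24r_C2 − 217 = 0  ⇒  r_C2 = 7 (r>0 drops 1)

7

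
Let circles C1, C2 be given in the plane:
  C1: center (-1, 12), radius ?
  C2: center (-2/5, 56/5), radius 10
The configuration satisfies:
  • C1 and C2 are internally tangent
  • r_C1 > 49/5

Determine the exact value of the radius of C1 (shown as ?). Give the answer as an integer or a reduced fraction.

1. [int C1,C2]  r_C1² − 20r_C1 + 99 = 0  ⇒  r_C1 = 9 or 11
2. given r_C1 > 49/5: keep 11

11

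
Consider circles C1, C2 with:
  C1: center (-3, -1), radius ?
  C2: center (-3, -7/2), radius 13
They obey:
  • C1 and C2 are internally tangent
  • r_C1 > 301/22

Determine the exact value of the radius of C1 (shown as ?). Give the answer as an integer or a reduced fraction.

1. [int C1,C2]  r_C1² − 26r_C1 + 651/4 = 0  ⇒  r_C1 = 21/2 or 31/2
2. given r_C1 > 301/22: keep 31/2

31/2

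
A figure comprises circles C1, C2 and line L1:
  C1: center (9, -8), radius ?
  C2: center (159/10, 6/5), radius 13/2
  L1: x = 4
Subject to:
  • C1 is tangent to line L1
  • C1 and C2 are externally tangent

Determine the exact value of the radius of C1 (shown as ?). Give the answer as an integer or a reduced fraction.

1. [C1‖L1]  r_C1² − 25 = 0  ⇒  r_C1 = 5 (r>0 drops 1)
2. [ext C1·C2]  r_C1² + 13r_C1 − 90 = 0  ⇒  r_C1 = 5 (r>0 drops 1)

5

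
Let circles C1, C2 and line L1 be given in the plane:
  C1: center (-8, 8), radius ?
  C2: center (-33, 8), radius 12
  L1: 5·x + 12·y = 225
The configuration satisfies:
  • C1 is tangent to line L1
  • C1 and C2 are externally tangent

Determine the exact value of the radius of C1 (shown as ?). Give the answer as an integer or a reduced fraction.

13

1. [C1‖L1]  r_C1² − 169 = 0  ⇒  r_C1 = 13 (r>0 drops 1)
2. [ext C1·C2]  r_C1² + 24r_C1 − 481 = 0  ⇒  r_C1 = 13 (r>0 drops 1)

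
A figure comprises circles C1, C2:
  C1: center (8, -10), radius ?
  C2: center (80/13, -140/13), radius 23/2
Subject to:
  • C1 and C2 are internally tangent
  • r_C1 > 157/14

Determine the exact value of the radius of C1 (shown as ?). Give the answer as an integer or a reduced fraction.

1. [int C1,C2]  r_C1² − 23r_C1 + 513/4 = 0  ⇒  r_C1 = 19/2 or 27/2
2. given r_C1 > 157/14: keep 27/2

27/2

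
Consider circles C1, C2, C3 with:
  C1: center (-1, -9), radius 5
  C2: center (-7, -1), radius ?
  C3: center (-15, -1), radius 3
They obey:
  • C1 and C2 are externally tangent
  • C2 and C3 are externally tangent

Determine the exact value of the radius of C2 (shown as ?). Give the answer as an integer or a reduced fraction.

1. [ext C1·C2]  r_C2² + 10r_C2 − 75 = 0  ⇒  r_C2 = 5 (r>0 drops 1)
2. [ext C2·C3]  r_C2² + 6r_C2 − 55 = 0  ⇒  r_C2 = 5 (r>0 drops 1)

5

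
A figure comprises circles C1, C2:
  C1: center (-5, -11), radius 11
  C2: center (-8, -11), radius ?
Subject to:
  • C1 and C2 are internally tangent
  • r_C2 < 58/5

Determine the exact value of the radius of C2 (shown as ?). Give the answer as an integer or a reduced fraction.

1. [int C1,C2]  r_C2² − 22r_C2 + 112 = 0  ⇒  r_C2 = 8 or 14
2. given r_C2 < 58/5: keep 8

8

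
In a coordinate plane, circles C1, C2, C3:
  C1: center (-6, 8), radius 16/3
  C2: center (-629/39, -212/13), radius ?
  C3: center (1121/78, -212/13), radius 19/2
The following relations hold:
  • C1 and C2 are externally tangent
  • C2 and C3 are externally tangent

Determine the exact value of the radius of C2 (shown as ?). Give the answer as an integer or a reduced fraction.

21

1. [ext C1·C2]  r_C2² + (32/3)r_C2 − 665 = 0  ⇒  r_C2 = 21 (r>0 drops 1)
2. [ext C2·C3]  r_C2² + 19r_C2 − 840 = 0  ⇒  r_C2 = 21 (r>0 drops 1)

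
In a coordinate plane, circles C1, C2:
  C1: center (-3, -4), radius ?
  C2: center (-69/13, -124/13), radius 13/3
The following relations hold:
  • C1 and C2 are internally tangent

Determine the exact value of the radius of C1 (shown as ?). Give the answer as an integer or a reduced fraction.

1. [int C1,C2]  r_C1² − (26/3)r_C1 − 155/9 = 0  ⇒  r_C1 = 31/3 (r>0 drops 1)

31/3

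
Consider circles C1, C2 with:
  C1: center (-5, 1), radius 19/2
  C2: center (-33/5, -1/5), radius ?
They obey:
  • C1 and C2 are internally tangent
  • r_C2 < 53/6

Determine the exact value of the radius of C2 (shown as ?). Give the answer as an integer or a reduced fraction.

1. [int C1,C2]  r_C2² − 19r_C2 + 345/4 = 0  ⇒  r_C2 = 15/2 or 23/2
2. given r_C2 < 53/6: keep 15/2

15/2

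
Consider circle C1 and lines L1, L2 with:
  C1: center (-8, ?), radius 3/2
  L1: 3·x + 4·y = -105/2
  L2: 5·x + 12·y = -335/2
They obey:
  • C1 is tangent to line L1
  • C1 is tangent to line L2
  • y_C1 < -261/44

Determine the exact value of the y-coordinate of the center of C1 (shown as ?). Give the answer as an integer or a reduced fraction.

1. [C1‖L1]  y_C1² + (57/4)y_C1 + 189/4 = 0  ⇒  y_C1 = -9 or -21/4
2. [C1‖L2]  y_C1² + (85/4)y_C1 + 441/4 = 0  ⇒  y_C1 = -49/4 or -9

-9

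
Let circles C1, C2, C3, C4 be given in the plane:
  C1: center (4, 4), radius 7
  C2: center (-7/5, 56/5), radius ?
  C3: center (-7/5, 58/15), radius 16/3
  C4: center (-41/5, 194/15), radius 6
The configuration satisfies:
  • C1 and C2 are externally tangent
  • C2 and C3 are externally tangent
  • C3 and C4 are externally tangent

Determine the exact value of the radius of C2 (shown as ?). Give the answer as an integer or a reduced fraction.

1. [ext C1·C2]  r_C2² + 14r_C2 − 32 = 0  ⇒  r_C2 = 2 (r>0 drops 1)
2. [ext C2·C3]  r_C2² + (32/3)r_C2 − 76/3 = 0  ⇒  r_C2 = 2 (r>0 drops 1)

2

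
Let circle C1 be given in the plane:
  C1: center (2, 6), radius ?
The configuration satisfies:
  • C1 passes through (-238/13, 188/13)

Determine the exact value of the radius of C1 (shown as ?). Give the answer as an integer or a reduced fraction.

22

1. [C1∋P]  r_C1² − 484 = 0  ⇒  r_C1 = 22 (r>0 drops 1)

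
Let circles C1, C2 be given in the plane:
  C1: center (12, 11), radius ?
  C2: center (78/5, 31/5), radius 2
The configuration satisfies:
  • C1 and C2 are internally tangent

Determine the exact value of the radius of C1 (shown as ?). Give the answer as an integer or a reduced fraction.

8

1. [int C1,C2]  r_C1² − 4r_C1 − 32 = 0  ⇒  r_C1 = 8 (r>0 drops 1)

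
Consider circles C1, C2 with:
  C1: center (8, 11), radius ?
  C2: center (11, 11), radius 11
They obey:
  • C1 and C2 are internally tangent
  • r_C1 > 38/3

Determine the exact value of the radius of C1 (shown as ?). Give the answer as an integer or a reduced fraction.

1. [int C1,C2]  r_C1² − 22r_C1 + 112 = 0  ⇒  r_C1 = 8 or 14
2. given r_C1 > 38/3: keep 14

14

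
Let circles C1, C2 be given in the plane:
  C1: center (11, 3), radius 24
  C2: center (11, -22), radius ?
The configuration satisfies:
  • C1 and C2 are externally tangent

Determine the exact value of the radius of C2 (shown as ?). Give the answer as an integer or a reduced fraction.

1. [ext C1·C2]  r_C2² + 48r_C2 − 49 = 0  ⇒  r_C2 = 1 (r>0 drops 1)

1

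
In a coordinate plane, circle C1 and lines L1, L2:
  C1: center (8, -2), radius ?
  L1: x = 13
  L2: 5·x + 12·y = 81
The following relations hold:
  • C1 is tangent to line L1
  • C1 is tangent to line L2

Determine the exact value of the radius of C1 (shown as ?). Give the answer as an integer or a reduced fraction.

5

1. [C1‖L1]  r_C1² − 25 = 0  ⇒  r_C1 = 5 (r>0 drops 1)
2. [C1‖L2]  r_C1² − 25 = 0  ⇒  r_C1 = 5 (r>0 drops 1)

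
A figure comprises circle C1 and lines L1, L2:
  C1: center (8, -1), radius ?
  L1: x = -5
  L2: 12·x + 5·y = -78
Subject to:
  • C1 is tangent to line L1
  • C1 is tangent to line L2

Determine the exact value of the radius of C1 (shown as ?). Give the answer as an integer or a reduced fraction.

1. [C1‖L1]  r_C1² − 169 = 0  ⇒  r_C1 = 13 (r>0 drops 1)
2. [C1‖L2]  r_C1² − 169 = 0  ⇒  r_C1 = 13 (r>0 drops 1)

13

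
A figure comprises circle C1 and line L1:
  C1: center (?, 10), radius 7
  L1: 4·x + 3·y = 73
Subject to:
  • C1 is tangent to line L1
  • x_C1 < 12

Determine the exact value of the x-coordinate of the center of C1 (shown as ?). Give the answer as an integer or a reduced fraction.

1. [C1‖L1]  x_C1² − (43/2)x_C1 + 39 = 0  ⇒  x_C1 = 2 or 39/2
2. given x_C1 < 12: keep 2

2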